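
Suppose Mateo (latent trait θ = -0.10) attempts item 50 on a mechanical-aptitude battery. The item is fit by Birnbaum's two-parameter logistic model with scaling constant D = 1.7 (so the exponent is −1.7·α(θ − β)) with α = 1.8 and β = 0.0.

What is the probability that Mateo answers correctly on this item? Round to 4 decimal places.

0.4241

P(θ) = 1 / (1 + exp(−D·α(θ − β)))
Exponent: 1.7 × 1.8 × (-0.10 − 0.0) = -0.3060
1/(1 + e^{0.3060}) = 0.4241
P = 0.4241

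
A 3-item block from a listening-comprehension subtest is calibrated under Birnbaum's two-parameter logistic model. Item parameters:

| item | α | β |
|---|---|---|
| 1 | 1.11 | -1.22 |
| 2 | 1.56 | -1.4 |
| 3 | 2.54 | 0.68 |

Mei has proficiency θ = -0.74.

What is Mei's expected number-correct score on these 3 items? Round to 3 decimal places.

1.393

P(θ) = 1 / (1 + exp(−α(θ − β)))
P_1 = 1/(1+e^{-0.5328}) = 0.6301
P_2 = 1/(1+e^{-1.0296}) = 0.7368
P_3 = 1/(1+e^{3.6068}) = 0.0264
E[score] = 0.6301 + 0.7368 + 0.0264 = 1.3934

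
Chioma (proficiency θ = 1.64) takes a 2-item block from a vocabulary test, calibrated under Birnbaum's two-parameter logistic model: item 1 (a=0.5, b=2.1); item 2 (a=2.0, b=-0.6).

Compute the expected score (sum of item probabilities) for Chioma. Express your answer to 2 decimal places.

P(θ) = 1 / (1 + exp(−a(θ − b)))
P_1 = 1/(1+e^{0.2300}) = 0.4428
P_2 = 1/(1+e^{-4.4800}) = 0.9888
E[score] = 0.4428 + 0.9888 = 1.4315

1.43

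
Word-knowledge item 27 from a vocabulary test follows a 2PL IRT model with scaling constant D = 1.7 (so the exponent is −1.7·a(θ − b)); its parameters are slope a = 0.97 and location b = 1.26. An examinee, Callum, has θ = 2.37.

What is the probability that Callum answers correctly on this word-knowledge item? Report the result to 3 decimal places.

P(θ) = 1 / (1 + exp(−D·a(θ − b)))
Exponent: 1.7 × 0.97 × (2.37 − 1.26) = 1.8304
1/(1 + e^{-1.8304}) = 0.8618
P = 0.8618

0.862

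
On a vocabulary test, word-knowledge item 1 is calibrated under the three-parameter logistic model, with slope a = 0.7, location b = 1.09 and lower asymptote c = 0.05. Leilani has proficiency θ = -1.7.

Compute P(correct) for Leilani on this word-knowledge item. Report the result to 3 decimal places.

0.168

P(θ) = c + (1 − c) · 1 / (1 + exp(−a(θ − b)))
Exponent: 0.7 × (-1.7 − 1.09) = -1.9530
1/(1 + e^{1.9530}) = 0.1242
P = 0.05 + 0.95 × 0.1242 = 0.1680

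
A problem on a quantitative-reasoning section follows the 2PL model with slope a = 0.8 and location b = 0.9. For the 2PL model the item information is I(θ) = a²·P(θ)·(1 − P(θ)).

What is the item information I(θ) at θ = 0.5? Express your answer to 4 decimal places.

P = 1/(1+e^{0.3200}) = 0.4207
P(1−P) = 0.4207 × 0.5793 = 0.2437
I = a² × P(1−P) = 0.8² × 0.2437 = 0.15597

0.1560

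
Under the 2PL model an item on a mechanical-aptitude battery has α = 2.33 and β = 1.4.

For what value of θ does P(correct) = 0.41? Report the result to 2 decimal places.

1.24

P(θ) = 1 / (1 + exp(−α(θ − β)))
logit = ln(0.4100/0.5900) = -0.3640
θ = β + logit/(α) = 1.4 + (-0.3640)/2.3300 = 1.2438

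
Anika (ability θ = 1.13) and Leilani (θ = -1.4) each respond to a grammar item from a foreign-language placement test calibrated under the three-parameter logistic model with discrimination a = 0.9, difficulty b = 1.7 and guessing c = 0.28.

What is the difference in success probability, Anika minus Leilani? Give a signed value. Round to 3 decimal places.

P(θ) = c + (1 − c) · 1 / (1 + exp(−a(θ − b)))
P(Anika) = 0.5496  [exponent -0.5130]
P(Leilani) = 0.3217  [exponent -2.7900]
Difference = 0.5496 − 0.3217 = 0.2280

0.228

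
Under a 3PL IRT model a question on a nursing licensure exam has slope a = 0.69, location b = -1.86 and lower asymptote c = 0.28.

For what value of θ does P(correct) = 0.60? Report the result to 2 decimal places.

-2.18

P(θ) = c + (1 − c) · 1 / (1 + exp(−a(θ − b)))
Remove guessing floor: (0.60 − 0.28)/(1 − 0.28) = 0.4444
logit = ln(0.4444/0.5556) = -0.2231
θ = b + logit/(a) = -1.86 + (-0.2231)/0.6900 = -2.1834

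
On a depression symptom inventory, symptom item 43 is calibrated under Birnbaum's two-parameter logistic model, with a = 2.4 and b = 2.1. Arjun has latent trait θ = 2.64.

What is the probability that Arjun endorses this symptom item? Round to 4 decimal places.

0.7852

P(θ) = 1 / (1 + exp(−a(θ − b)))
Exponent: 2.4 × (2.64 − 2.1) = 1.2960
1/(1 + e^{-1.2960}) = 0.7852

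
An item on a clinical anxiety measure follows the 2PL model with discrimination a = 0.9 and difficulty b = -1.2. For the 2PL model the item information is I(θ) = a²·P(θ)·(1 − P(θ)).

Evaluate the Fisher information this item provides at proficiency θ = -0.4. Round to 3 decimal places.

0.178

P = 1/(1+e^{-0.7200}) = 0.6726
P(1−P) = 0.6726 × 0.3274 = 0.2202
I = a² × P(1−P) = 0.9² × 0.2202 = 0.17837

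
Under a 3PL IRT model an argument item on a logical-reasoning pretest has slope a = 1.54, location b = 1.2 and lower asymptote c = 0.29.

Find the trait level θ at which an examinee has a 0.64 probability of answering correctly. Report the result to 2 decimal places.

P(θ) = c + (1 − c) · 1 / (1 + exp(−a(θ − b)))
Remove guessing floor: (0.64 − 0.29)/(1 − 0.29) = 0.4930
logit = ln(0.4930/0.5070) = -0.0282
θ = b + logit/(a) = 1.2 + (-0.0282)/1.5400 = 1.1817

1.18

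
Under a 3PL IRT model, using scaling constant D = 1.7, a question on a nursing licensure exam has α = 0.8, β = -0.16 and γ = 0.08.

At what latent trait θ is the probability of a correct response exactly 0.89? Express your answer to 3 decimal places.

P(θ) = γ + (1 − γ) · 1 / (1 + exp(−D·α(θ − β)))
Remove guessing floor: (0.89 − 0.08)/(1 − 0.08) = 0.8804
logit = ln(0.8804/0.1196) = 1.9966
θ = β + logit/(1.7·α) = -0.16 + 1.9966/1.3600 = 1.3081

1.308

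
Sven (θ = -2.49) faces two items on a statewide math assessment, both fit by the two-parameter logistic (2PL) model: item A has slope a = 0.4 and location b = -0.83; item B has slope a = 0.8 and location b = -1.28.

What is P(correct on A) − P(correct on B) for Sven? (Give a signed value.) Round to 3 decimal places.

0.065

P(θ) = 1 / (1 + exp(−a(θ − b)))
P_A = 0.3398
P_B = 0.2753
P_A − P_B = 0.0646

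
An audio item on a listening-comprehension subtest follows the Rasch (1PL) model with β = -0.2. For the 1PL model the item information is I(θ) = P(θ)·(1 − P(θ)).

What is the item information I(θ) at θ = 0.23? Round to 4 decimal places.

0.2388

P = 1/(1+e^{-0.4300}) = 0.6059
P(1−P) = 0.6059 × 0.3941 = 0.2388
I = P(1−P) = 0.23879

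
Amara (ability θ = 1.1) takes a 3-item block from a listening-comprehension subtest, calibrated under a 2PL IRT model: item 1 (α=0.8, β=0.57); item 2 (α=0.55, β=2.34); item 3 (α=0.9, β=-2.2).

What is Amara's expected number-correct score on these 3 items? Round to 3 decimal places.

1.891

P(θ) = 1 / (1 + exp(−α(θ − β)))
P_1 = 1/(1+e^{-0.4240}) = 0.6044
P_2 = 1/(1+e^{0.6820}) = 0.3358
P_3 = 1/(1+e^{-2.9700}) = 0.9512
E[score] = 0.6044 + 0.3358 + 0.9512 = 1.8915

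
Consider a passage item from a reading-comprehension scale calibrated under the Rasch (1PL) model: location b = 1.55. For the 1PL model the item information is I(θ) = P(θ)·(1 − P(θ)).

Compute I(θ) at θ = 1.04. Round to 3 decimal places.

P = 1/(1+e^{0.5100}) = 0.3752
P(1−P) = 0.3752 × 0.6248 = 0.2344
I = P(1−P) = 0.23442

0.234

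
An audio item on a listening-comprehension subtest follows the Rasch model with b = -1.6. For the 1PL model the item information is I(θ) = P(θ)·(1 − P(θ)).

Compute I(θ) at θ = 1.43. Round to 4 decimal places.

0.0440

P = 1/(1+e^{-3.0300}) = 0.9539
P(1−P) = 0.9539 × 0.0461 = 0.0440
I = P(1−P) = 0.04396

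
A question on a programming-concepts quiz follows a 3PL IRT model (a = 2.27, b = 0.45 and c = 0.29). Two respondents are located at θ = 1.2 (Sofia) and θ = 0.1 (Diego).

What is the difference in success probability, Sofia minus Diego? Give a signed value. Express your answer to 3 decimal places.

P(θ) = c + (1 − c) · 1 / (1 + exp(−a(θ − b)))
P(Sofia) = 0.8906  [exponent 1.7025]
P(Diego) = 0.5110  [exponent -0.7945]
Difference = 0.8906 − 0.5110 = 0.3796

0.380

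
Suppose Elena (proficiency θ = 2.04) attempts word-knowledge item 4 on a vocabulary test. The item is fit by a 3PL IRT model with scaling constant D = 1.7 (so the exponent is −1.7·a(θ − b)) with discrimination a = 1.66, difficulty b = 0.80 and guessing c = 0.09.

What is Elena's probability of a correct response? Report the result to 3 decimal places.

0.973

P(θ) = c + (1 − c) · 1 / (1 + exp(−D·a(θ − b)))
Exponent: 1.7 × 1.66 × (2.04 − 0.80) = 3.4993
1/(1 + e^{-3.4993}) = 0.9707
P = 0.09 + 0.91 × 0.9707 = 0.9733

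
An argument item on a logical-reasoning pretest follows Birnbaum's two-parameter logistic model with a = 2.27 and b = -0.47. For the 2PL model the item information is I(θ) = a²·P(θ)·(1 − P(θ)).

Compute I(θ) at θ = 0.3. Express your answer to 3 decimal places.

P = 1/(1+e^{-1.7479}) = 0.8517
P(1−P) = 0.8517 × 0.1483 = 0.1263
I = a² × P(1−P) = 2.27² × 0.1263 = 0.65089

0.651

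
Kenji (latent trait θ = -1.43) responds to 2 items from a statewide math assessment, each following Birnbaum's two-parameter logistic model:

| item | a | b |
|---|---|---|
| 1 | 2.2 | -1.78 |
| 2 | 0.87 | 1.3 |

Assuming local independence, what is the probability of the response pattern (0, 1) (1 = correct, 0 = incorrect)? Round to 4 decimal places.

0.0269

P(θ) = 1 / (1 + exp(−a(θ − b)))
P_1 = 1/(1+e^{-0.7700}) = 0.6835
P_2 = 1/(1+e^{2.3751}) = 0.0851
L = (1−P_1) × P_2 = 0.3165 × 0.0851 = 0.02693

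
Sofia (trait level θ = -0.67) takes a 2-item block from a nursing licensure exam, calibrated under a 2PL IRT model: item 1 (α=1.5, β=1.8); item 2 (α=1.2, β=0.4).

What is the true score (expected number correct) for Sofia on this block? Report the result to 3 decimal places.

P(θ) = 1 / (1 + exp(−α(θ − β)))
P_1 = 1/(1+e^{3.7050}) = 0.0240
P_2 = 1/(1+e^{1.2840}) = 0.2169
E[score] = 0.0240 + 0.2169 = 0.2409

0.241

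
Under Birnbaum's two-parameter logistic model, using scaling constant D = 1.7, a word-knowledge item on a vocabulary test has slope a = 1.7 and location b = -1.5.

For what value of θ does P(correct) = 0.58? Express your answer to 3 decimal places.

P(θ) = 1 / (1 + exp(−D·a(θ − b)))
logit = ln(0.5800/0.4200) = 0.3228
θ = b + logit/(1.7·a) = -1.5 + 0.3228/2.8900 = -1.3883

-1.388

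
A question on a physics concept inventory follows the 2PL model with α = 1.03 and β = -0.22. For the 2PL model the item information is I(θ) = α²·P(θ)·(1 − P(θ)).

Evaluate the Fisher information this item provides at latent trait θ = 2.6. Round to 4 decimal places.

P = 1/(1+e^{-2.9046}) = 0.9481
P(1−P) = 0.9481 × 0.0519 = 0.0492
I = α² × P(1−P) = 1.03² × 0.0492 = 0.05223

0.0522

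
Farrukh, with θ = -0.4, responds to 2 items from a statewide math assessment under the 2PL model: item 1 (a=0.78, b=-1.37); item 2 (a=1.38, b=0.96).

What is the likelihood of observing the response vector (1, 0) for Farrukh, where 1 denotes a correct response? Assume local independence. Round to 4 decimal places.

0.5903

P(θ) = 1 / (1 + exp(−a(θ − b)))
P_1 = 1/(1+e^{-0.7566}) = 0.6806
P_2 = 1/(1+e^{1.8768}) = 0.1328
L = P_1 × (1−P_2) = 0.6806 × 0.8672 = 0.59026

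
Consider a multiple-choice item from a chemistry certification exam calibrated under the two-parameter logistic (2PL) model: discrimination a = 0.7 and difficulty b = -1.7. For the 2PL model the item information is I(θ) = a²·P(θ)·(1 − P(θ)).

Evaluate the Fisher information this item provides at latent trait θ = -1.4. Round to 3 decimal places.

0.121

P = 1/(1+e^{-0.2100}) = 0.5523
P(1−P) = 0.5523 × 0.4477 = 0.2473
I = a² × P(1−P) = 0.7² × 0.2473 = 0.12116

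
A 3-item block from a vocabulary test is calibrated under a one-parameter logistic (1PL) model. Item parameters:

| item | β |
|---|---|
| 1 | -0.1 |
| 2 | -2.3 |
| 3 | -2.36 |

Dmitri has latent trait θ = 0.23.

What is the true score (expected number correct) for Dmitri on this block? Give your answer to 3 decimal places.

P(θ) = 1 / (1 + exp(−(θ − β)))
P_1 = 1/(1+e^{-0.3300}) = 0.5818
P_2 = 1/(1+e^{-2.5300}) = 0.9262
P_3 = 1/(1+e^{-2.5900}) = 0.9302
E[score] = 0.5818 + 0.9262 + 0.9302 = 2.4382

2.438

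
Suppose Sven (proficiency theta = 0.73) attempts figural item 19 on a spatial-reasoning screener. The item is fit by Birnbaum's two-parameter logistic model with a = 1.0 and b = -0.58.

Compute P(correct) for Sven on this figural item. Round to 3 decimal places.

0.788

P(theta) = 1 / (1 + exp(−a(theta − b)))
Exponent: 1.0 × (0.73 − (-0.58)) = 1.3100
1/(1 + e^{-1.3100}) = 0.7875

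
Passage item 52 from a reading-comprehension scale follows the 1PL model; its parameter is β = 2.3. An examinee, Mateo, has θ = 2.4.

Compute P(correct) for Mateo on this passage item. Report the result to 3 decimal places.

0.525

P(θ) = 1 / (1 + exp(−(θ − β)))
Exponent: (2.4 − 2.3) = 0.1000
1/(1 + e^{-0.1000}) = 0.5250
P = 0.5250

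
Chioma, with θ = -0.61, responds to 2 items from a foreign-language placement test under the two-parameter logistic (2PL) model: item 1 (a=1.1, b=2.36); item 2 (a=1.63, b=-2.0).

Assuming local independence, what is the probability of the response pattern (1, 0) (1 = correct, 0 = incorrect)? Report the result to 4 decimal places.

P(θ) = 1 / (1 + exp(−a(θ − b)))
P_1 = 1/(1+e^{3.2670}) = 0.0367
P_2 = 1/(1+e^{-2.2657}) = 0.9060
L = P_1 × (1−P_2) = 0.0367 × 0.0940 = 0.00345

0.0035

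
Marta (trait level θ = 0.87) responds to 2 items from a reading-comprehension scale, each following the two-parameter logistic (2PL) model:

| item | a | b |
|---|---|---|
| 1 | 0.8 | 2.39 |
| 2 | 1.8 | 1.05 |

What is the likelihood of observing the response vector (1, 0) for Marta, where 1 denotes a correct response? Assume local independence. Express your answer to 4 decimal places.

P(θ) = 1 / (1 + exp(−a(θ − b)))
P_1 = 1/(1+e^{1.2160}) = 0.2286
P_2 = 1/(1+e^{0.3240}) = 0.4197
L = P_1 × (1−P_2) = 0.2286 × 0.5803 = 0.13268

0.1327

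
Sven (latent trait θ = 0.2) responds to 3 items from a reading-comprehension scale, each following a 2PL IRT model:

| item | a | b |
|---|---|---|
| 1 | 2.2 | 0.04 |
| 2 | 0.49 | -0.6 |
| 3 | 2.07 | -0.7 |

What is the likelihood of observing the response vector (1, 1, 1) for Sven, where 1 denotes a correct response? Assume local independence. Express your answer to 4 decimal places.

0.3033

P(θ) = 1 / (1 + exp(−a(θ − b)))
P_1 = 1/(1+e^{-0.3520}) = 0.5871
P_2 = 1/(1+e^{-0.3920}) = 0.5968
P_3 = 1/(1+e^{-1.8630}) = 0.8656
L = P_1 × P_2 × P_3 = 0.5871 × 0.5968 × 0.8656 = 0.30329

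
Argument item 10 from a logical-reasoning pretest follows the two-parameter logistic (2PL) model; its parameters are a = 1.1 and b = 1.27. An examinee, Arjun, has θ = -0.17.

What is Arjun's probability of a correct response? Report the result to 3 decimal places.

0.170

P(θ) = 1 / (1 + exp(−a(θ − b)))
Exponent: 1.1 × (-0.17 − 1.27) = -1.5840
1/(1 + e^{1.5840}) = 0.1702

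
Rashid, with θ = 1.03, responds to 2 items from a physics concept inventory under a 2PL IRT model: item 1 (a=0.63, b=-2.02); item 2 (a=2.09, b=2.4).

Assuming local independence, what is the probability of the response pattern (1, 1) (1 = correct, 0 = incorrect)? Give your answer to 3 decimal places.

0.047

P(θ) = 1 / (1 + exp(−a(θ − b)))
P_1 = 1/(1+e^{-1.9215}) = 0.8723
P_2 = 1/(1+e^{2.8633}) = 0.0540
L = P_1 × P_2 = 0.8723 × 0.0540 = 0.04710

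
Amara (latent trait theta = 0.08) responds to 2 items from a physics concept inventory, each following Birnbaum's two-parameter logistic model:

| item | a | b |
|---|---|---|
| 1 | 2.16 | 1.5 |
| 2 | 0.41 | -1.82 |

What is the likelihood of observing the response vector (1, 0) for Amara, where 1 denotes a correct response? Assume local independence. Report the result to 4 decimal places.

P(theta) = 1 / (1 + exp(−a(theta − b)))
P_1 = 1/(1+e^{3.0672}) = 0.0445
P_2 = 1/(1+e^{-0.7790}) = 0.6855
L = P_1 × (1−P_2) = 0.0445 × 0.3145 = 0.01399

0.0140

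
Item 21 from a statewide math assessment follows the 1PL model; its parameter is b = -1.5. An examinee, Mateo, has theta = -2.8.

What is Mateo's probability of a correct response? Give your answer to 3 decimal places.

0.214

P(theta) = 1 / (1 + exp(−(theta − b)))
Exponent: (-2.8 − (-1.5)) = -1.3000
1/(1 + e^{1.3000}) = 0.2142
P = 0.2142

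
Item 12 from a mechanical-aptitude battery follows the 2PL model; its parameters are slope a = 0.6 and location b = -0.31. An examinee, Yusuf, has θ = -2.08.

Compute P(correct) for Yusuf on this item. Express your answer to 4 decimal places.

0.2569

P(θ) = 1 / (1 + exp(−a(θ − b)))
Exponent: 0.6 × (-2.08 − (-0.31)) = -1.0620
1/(1 + e^{1.0620}) = 0.2569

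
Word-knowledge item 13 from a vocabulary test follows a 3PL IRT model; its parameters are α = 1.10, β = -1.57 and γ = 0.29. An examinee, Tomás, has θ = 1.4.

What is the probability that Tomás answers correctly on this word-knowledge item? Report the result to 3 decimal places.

0.974

P(θ) = γ + (1 − γ) · 1 / (1 + exp(−α(θ − β)))
Exponent: 1.10 × (1.4 − (-1.57)) = 3.2670
1/(1 + e^{-3.2670}) = 0.9633
P = 0.29 + 0.71 × 0.9633 = 0.9739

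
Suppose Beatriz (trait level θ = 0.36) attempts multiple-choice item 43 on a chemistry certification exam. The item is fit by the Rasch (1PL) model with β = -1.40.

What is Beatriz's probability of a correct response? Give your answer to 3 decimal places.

0.853

P(θ) = 1 / (1 + exp(−(θ − β)))
Exponent: (0.36 − (-1.40)) = 1.7600
1/(1 + e^{-1.7600}) = 0.8532
P = 0.8532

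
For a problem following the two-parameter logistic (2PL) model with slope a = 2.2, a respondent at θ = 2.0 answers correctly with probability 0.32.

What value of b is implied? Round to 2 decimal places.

P(θ) = 1 / (1 + exp(−a(θ − b)))
logit(0.32) = ln(0.32/0.68) = -0.7538
b = θ − logit/(a) = 2.0 − (-0.7538)/2.2000 = 2.3426

2.34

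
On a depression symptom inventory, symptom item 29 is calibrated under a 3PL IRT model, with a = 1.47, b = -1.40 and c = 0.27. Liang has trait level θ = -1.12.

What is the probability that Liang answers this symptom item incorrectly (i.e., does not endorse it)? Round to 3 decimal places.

0.291

P(θ) = c + (1 − c) · 1 / (1 + exp(−a(θ − b)))
Exponent: 1.47 × (-1.12 − (-1.40)) = 0.4116
1/(1 + e^{-0.4116}) = 0.6015
P = 0.27 + 0.73 × 0.6015 = 0.7091
P(incorrect) = 1 − 0.7091 = 0.2909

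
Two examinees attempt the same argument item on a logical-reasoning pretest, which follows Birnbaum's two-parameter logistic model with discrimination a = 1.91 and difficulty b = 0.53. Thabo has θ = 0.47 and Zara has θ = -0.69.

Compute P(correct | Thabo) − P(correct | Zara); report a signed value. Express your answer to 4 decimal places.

P(θ) = 1 / (1 + exp(−a(θ − b)))
P(Thabo) = 0.4714  [exponent -0.1146]
P(Zara) = 0.0887  [exponent -2.3302]
Difference = 0.4714 − 0.0887 = 0.3827

0.3827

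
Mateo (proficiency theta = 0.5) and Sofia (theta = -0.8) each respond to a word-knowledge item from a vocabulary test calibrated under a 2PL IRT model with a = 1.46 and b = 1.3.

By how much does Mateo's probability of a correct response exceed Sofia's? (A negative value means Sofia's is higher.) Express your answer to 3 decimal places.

P(theta) = 1 / (1 + exp(−a(theta − b)))
P(Mateo) = 0.2372  [exponent -1.1680]
P(Sofia) = 0.0445  [exponent -3.0660]
Difference = 0.2372 − 0.0445 = 0.1927

0.193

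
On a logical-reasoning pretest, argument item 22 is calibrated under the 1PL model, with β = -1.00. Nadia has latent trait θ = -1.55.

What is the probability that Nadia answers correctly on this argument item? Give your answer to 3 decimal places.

P(θ) = 1 / (1 + exp(−(θ − β)))
Exponent: (-1.55 − (-1.00)) = -0.5500
1/(1 + e^{0.5500}) = 0.3659
P = 0.3659

0.366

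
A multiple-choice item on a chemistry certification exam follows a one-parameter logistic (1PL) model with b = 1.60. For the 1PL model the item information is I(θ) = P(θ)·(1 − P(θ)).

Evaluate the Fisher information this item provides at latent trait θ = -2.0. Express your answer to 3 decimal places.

P = 1/(1+e^{3.6000}) = 0.0266
P(1−P) = 0.0266 × 0.9734 = 0.0259
I = P(1−P) = 0.02589

0.026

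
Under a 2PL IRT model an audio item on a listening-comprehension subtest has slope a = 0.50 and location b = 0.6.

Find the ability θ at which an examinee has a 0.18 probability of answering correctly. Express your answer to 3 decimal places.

P(θ) = 1 / (1 + exp(−a(θ − b)))
logit = ln(0.1800/0.8200) = -1.5163
θ = b + logit/(a) = 0.6 + (-1.5163)/0.5000 = -2.4327

-2.433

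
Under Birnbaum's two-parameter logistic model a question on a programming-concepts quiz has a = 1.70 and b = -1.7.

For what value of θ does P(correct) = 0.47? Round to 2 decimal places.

P(θ) = 1 / (1 + exp(−a(θ − b)))
logit = ln(0.4700/0.5300) = -0.1201
θ = b + logit/(a) = -1.7 + (-0.1201)/1.7000 = -1.7707

-1.77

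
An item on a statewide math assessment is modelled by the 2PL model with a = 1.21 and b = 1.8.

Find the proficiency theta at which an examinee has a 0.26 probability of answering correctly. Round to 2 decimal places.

P(theta) = 1 / (1 + exp(−a(theta − b)))
logit = ln(0.2600/0.7400) = -1.0460
theta = b + logit/(a) = 1.8 + (-1.0460)/1.2100 = 0.9356

0.94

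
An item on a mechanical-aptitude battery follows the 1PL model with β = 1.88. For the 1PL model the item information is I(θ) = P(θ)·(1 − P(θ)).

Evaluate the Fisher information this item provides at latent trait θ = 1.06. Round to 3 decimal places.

P = 1/(1+e^{0.8200}) = 0.3058
P(1−P) = 0.3058 × 0.6942 = 0.2123
I = P(1−P) = 0.21227

0.212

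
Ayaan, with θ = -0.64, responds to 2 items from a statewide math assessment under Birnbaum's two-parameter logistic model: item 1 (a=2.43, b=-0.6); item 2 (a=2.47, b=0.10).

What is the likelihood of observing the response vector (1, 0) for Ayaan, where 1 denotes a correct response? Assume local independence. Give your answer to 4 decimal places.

P(θ) = 1 / (1 + exp(−a(θ − b)))
P_1 = 1/(1+e^{0.0972}) = 0.4757
P_2 = 1/(1+e^{1.8278}) = 0.1385
L = P_1 × (1−P_2) = 0.4757 × 0.8615 = 0.40983

0.4098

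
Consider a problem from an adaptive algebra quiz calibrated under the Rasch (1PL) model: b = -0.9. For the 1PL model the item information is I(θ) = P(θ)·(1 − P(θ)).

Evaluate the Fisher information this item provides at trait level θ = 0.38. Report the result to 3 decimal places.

0.170

P = 1/(1+e^{-1.2800}) = 0.7824
P(1−P) = 0.7824 × 0.2176 = 0.1702
I = P(1−P) = 0.17022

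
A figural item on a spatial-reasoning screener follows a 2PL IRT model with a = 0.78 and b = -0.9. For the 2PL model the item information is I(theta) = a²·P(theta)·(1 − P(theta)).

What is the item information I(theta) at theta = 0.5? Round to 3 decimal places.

0.114

P = 1/(1+e^{-1.0920}) = 0.7488
P(1−P) = 0.7488 × 0.2512 = 0.1881
I = a² × P(1−P) = 0.78² × 0.1881 = 0.11445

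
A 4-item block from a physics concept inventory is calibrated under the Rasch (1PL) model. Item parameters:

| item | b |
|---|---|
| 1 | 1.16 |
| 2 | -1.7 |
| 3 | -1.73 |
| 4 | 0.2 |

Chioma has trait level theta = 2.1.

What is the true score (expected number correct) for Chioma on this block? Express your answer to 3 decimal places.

3.546

P(theta) = 1 / (1 + exp(−(theta − b)))
P_1 = 1/(1+e^{-0.9400}) = 0.7191
P_2 = 1/(1+e^{-3.8000}) = 0.9781
P_3 = 1/(1+e^{-3.8300}) = 0.9788
P_4 = 1/(1+e^{-1.9000}) = 0.8699
E[score] = 0.7191 + 0.9781 + 0.9788 + 0.8699 = 3.5459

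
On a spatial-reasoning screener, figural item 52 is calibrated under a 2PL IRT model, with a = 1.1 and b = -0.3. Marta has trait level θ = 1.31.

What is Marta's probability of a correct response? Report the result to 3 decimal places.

0.855

P(θ) = 1 / (1 + exp(−a(θ − b)))
Exponent: 1.1 × (1.31 − (-0.3)) = 1.7710
1/(1 + e^{-1.7710}) = 0.8546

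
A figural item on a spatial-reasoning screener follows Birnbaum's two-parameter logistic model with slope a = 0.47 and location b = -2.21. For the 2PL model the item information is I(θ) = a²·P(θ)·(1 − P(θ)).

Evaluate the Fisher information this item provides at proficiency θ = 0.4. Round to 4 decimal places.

0.0387

P = 1/(1+e^{-1.2267}) = 0.7732
P(1−P) = 0.7732 × 0.2268 = 0.1753
I = a² × P(1−P) = 0.47² × 0.1753 = 0.03873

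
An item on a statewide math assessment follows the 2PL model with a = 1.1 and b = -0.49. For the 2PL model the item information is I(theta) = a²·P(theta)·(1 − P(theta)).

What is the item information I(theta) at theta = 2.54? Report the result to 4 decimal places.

0.0403

P = 1/(1+e^{-3.3330}) = 0.9655
P(1−P) = 0.9655 × 0.0345 = 0.0333
I = a² × P(1−P) = 1.1² × 0.0333 = 0.04026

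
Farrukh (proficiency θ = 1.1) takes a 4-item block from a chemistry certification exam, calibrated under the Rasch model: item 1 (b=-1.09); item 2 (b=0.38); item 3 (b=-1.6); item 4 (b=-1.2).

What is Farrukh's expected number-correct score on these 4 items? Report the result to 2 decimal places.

3.42

P(θ) = 1 / (1 + exp(−(θ − b)))
P_1 = 1/(1+e^{-2.1900}) = 0.8993
P_2 = 1/(1+e^{-0.7200}) = 0.6726
P_3 = 1/(1+e^{-2.7000}) = 0.9370
P_4 = 1/(1+e^{-2.3000}) = 0.9089
E[score] = 0.8993 + 0.6726 + 0.9370 + 0.9089 = 3.4179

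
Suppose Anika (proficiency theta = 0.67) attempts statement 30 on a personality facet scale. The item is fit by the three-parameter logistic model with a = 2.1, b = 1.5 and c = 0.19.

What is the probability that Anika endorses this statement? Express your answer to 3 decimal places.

0.311

P(theta) = c + (1 − c) · 1 / (1 + exp(−a(theta − b)))
Exponent: 2.1 × (0.67 − 1.5) = -1.7430
1/(1 + e^{1.7430}) = 0.1489
P = 0.19 + 0.81 × 0.1489 = 0.3106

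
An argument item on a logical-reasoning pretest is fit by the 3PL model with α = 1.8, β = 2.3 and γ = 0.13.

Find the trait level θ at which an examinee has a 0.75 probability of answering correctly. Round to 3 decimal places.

2.805

P(θ) = γ + (1 − γ) · 1 / (1 + exp(−α(θ − β)))
Remove guessing floor: (0.75 − 0.13)/(1 − 0.13) = 0.7126
logit = ln(0.7126/0.2874) = 0.9083
θ = β + logit/(α) = 2.3 + 0.9083/1.8000 = 2.8046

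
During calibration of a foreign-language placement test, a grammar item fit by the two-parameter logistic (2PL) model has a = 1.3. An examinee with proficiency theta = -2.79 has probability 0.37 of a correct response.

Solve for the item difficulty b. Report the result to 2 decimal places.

-2.38

P(theta) = 1 / (1 + exp(−a(theta − b)))
logit(0.37) = ln(0.37/0.63) = -0.5322
b = theta − logit/(a) = -2.79 − (-0.5322)/1.3000 = -2.3806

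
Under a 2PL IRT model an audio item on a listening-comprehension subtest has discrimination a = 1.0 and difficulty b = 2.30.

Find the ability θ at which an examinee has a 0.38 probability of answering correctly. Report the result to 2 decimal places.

P(θ) = 1 / (1 + exp(−a(θ − b)))
logit = ln(0.3800/0.6200) = -0.4895
θ = b + logit/(a) = 2.30 + (-0.4895)/1.0000 = 1.8105

1.81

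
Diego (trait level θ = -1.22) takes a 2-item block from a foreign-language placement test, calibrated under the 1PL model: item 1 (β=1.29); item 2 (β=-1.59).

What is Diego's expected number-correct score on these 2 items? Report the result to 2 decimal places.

0.67

P(θ) = 1 / (1 + exp(−(θ − β)))
P_1 = 1/(1+e^{2.5100}) = 0.0752
P_2 = 1/(1+e^{-0.3700}) = 0.5915
E[score] = 0.0752 + 0.5915 = 0.6666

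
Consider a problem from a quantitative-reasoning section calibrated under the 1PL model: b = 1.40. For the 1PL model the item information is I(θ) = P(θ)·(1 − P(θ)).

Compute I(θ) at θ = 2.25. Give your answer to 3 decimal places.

0.210

P = 1/(1+e^{-0.8500}) = 0.7006
P(1−P) = 0.7006 × 0.2994 = 0.2098
I = P(1−P) = 0.20977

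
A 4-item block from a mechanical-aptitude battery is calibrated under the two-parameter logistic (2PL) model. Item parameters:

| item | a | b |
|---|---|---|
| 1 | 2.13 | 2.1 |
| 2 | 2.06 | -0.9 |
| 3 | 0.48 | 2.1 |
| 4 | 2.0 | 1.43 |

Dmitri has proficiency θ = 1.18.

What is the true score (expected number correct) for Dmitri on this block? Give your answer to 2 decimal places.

1.88

P(θ) = 1 / (1 + exp(−a(θ − b)))
P_1 = 1/(1+e^{1.9596}) = 0.1235
P_2 = 1/(1+e^{-4.2848}) = 0.9864
P_3 = 1/(1+e^{0.4416}) = 0.3914
P_4 = 1/(1+e^{0.5000}) = 0.3775
E[score] = 0.1235 + 0.9864 + 0.3914 + 0.3775 = 1.8788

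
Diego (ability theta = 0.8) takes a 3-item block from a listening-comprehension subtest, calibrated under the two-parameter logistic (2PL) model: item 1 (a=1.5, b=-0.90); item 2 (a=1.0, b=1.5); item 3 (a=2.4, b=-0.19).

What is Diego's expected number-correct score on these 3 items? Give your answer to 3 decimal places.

2.174

P(theta) = 1 / (1 + exp(−a(theta − b)))
P_1 = 1/(1+e^{-2.5500}) = 0.9276
P_2 = 1/(1+e^{0.7000}) = 0.3318
P_3 = 1/(1+e^{-2.3760}) = 0.9150
E[score] = 0.9276 + 0.3318 + 0.9150 = 2.1744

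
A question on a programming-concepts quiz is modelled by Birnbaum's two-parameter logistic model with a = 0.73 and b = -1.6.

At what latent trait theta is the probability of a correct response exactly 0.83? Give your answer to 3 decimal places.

0.572

P(theta) = 1 / (1 + exp(−a(theta − b)))
logit = ln(0.8300/0.1700) = 1.5856
theta = b + logit/(a) = -1.6 + 1.5856/0.7300 = 0.5721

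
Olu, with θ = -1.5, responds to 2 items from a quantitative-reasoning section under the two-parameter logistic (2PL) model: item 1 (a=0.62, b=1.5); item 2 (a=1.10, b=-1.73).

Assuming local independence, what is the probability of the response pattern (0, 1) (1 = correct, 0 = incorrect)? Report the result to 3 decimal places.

P(θ) = 1 / (1 + exp(−a(θ − b)))
P_1 = 1/(1+e^{1.8600}) = 0.1347
P_2 = 1/(1+e^{-0.2530}) = 0.5629
L = (1−P_1) × P_2 = 0.8653 × 0.5629 = 0.48709

0.487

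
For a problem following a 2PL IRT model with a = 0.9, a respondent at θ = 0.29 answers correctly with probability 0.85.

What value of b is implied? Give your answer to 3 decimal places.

P(θ) = 1 / (1 + exp(−a(θ − b)))
logit(0.85) = ln(0.85/0.15) = 1.7346
b = θ − logit/(a) = 0.29 − 1.7346/0.9000 = -1.6373

-1.637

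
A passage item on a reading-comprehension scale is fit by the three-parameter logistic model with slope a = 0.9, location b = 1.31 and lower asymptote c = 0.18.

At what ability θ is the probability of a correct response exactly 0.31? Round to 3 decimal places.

P(θ) = c + (1 − c) · 1 / (1 + exp(−a(θ − b)))
Remove guessing floor: (0.31 − 0.18)/(1 − 0.18) = 0.1585
logit = ln(0.1585/0.8415) = -1.6692
θ = b + logit/(a) = 1.31 + (-1.6692)/0.9000 = -0.5446

-0.545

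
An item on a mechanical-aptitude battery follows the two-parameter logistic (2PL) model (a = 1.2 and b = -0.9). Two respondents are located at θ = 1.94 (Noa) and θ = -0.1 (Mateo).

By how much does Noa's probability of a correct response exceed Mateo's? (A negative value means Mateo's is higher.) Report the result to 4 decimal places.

P(θ) = 1 / (1 + exp(−a(θ − b)))
P(Noa) = 0.9680  [exponent 3.4080]
P(Mateo) = 0.7231  [exponent 0.9600]
Difference = 0.9680 − 0.7231 = 0.2448

0.2448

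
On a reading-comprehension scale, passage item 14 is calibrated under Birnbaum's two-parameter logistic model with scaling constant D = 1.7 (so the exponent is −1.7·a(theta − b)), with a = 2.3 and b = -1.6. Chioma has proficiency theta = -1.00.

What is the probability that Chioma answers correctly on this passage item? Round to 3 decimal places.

P(theta) = 1 / (1 + exp(−D·a(theta − b)))
Exponent: 1.7 × 2.3 × (-1.00 − (-1.6)) = 2.3460
1/(1 + e^{-2.3460}) = 0.9126
P = 0.9126

0.913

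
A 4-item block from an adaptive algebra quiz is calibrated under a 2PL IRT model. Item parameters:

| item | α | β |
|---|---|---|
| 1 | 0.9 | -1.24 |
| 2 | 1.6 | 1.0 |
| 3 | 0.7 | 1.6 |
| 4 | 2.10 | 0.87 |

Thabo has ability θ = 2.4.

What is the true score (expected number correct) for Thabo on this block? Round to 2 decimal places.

P(θ) = 1 / (1 + exp(−α(θ − β)))
P_1 = 1/(1+e^{-3.2760}) = 0.9636
P_2 = 1/(1+e^{-2.2400}) = 0.9038
P_3 = 1/(1+e^{-0.5600}) = 0.6365
P_4 = 1/(1+e^{-3.2130}) = 0.9613
E[score] = 0.9636 + 0.9038 + 0.6365 + 0.9613 = 3.4652

3.47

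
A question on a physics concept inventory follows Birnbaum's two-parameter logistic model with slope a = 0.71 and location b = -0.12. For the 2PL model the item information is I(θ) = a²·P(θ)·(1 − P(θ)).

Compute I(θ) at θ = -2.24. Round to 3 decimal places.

0.075

P = 1/(1+e^{1.5052}) = 0.1817
P(1−P) = 0.1817 × 0.8183 = 0.1487
I = a² × P(1−P) = 0.71² × 0.1487 = 0.07494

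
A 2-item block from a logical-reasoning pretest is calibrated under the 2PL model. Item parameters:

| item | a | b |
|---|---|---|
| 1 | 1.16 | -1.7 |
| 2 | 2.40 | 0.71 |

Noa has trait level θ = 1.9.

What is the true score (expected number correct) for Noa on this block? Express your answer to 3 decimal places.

P(θ) = 1 / (1 + exp(−a(θ − b)))
P_1 = 1/(1+e^{-4.1760}) = 0.9849
P_2 = 1/(1+e^{-2.8560}) = 0.9456
E[score] = 0.9849 + 0.9456 = 1.9305

1.931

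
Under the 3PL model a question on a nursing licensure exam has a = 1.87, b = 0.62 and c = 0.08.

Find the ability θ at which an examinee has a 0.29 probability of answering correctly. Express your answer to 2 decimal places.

P(θ) = c + (1 − c) · 1 / (1 + exp(−a(θ − b)))
Remove guessing floor: (0.29 − 0.08)/(1 − 0.08) = 0.2283
logit = ln(0.2283/0.7717) = -1.2182
θ = b + logit/(a) = 0.62 + (-1.2182)/1.8700 = -0.0314

-0.03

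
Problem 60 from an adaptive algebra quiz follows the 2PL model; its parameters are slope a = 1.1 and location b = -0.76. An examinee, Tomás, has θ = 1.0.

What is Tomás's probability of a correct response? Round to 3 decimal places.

0.874

P(θ) = 1 / (1 + exp(−a(θ − b)))
Exponent: 1.1 × (1.0 − (-0.76)) = 1.9360
1/(1 + e^{-1.9360}) = 0.8739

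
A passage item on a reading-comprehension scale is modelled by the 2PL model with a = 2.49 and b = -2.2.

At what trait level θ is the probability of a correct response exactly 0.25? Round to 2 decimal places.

P(θ) = 1 / (1 + exp(−a(θ − b)))
logit = ln(0.2500/0.7500) = -1.0986
θ = b + logit/(a) = -2.2 + (-1.0986)/2.4900 = -2.6412

-2.64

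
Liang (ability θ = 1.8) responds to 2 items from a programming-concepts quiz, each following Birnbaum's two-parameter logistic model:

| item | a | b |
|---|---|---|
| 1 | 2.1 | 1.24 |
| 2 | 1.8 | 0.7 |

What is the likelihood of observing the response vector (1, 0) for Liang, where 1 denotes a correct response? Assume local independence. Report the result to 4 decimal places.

0.0927

P(θ) = 1 / (1 + exp(−a(θ − b)))
P_1 = 1/(1+e^{-1.1760}) = 0.7642
P_2 = 1/(1+e^{-1.9800}) = 0.8787
L = P_1 × (1−P_2) = 0.7642 × 0.1213 = 0.09272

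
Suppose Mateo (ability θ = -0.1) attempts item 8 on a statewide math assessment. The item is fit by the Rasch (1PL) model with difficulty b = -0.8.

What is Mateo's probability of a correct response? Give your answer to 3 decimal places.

0.668

P(θ) = 1 / (1 + exp(−(θ − b)))
Exponent: (-0.1 − (-0.8)) = 0.7000
1/(1 + e^{-0.7000}) = 0.6682
P = 0.6682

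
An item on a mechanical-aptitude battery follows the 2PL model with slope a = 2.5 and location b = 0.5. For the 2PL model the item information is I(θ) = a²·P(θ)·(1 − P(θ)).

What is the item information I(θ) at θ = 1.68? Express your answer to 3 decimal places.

P = 1/(1+e^{-2.9500}) = 0.9503
P(1−P) = 0.9503 × 0.0497 = 0.0473
I = a² × P(1−P) = 2.5² × 0.0473 = 0.29539

0.295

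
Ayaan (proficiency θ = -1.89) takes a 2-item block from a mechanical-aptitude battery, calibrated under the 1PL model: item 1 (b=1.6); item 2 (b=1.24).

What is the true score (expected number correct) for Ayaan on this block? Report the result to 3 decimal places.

P(θ) = 1 / (1 + exp(−(θ − b)))
P_1 = 1/(1+e^{3.4900}) = 0.0296
P_2 = 1/(1+e^{3.1300}) = 0.0419
E[score] = 0.0296 + 0.0419 = 0.0715

0.071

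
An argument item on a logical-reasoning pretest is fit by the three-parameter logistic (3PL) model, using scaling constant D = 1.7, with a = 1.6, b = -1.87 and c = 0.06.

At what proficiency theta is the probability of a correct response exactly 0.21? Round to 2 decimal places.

-2.48

P(theta) = c + (1 − c) · 1 / (1 + exp(−D·a(theta − b)))
Remove guessing floor: (0.21 − 0.06)/(1 − 0.06) = 0.1596
logit = ln(0.1596/0.8404) = -1.6614
theta = b + logit/(1.7·a) = -1.87 + (-1.6614)/2.7200 = -2.4808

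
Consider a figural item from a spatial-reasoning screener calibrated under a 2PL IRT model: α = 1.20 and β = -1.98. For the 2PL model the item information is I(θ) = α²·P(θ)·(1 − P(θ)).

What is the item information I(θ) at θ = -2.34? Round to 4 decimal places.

0.3437

P = 1/(1+e^{0.4320}) = 0.3936
P(1−P) = 0.3936 × 0.6064 = 0.2387
I = α² × P(1−P) = 1.20² × 0.2387 = 0.34371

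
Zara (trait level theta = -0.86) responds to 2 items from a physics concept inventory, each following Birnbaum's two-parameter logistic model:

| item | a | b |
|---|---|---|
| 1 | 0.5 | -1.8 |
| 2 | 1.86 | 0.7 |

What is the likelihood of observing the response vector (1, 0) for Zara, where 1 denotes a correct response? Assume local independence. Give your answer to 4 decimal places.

P(theta) = 1 / (1 + exp(−a(theta − b)))
P_1 = 1/(1+e^{-0.4700}) = 0.6154
P_2 = 1/(1+e^{2.9016}) = 0.0521
L = P_1 × (1−P_2) = 0.6154 × 0.9479 = 0.58334

0.5833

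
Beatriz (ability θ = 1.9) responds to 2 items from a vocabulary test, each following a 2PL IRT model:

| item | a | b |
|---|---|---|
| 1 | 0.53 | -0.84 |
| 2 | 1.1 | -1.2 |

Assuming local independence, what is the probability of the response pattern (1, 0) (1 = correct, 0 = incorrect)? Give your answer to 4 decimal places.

P(θ) = 1 / (1 + exp(−a(θ − b)))
P_1 = 1/(1+e^{-1.4522}) = 0.8103
P_2 = 1/(1+e^{-3.4100}) = 0.9680
L = P_1 × (1−P_2) = 0.8103 × 0.0320 = 0.02592

0.0259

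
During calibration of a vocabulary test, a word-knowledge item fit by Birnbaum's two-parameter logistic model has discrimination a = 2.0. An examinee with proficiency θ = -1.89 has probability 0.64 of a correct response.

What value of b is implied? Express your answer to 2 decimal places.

P(θ) = 1 / (1 + exp(−a(θ − b)))
logit(0.64) = ln(0.64/0.36) = 0.5754
b = θ − logit/(a) = -1.89 − 0.5754/2.0000 = -2.1777

-2.18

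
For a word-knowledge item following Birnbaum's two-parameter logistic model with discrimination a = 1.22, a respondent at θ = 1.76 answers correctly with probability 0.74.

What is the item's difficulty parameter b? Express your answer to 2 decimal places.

0.90

P(θ) = 1 / (1 + exp(−a(θ − b)))
logit(0.74) = ln(0.74/0.26) = 1.0460
b = θ − logit/(a) = 1.76 − 1.0460/1.2200 = 0.9026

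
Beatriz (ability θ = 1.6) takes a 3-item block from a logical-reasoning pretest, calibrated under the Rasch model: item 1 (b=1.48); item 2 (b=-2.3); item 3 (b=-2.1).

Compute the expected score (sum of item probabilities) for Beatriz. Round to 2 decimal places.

2.49

P(θ) = 1 / (1 + exp(−(θ − b)))
P_1 = 1/(1+e^{-0.1200}) = 0.5300
P_2 = 1/(1+e^{-3.9000}) = 0.9802
P_3 = 1/(1+e^{-3.7000}) = 0.9759
E[score] = 0.5300 + 0.9802 + 0.9759 = 2.4860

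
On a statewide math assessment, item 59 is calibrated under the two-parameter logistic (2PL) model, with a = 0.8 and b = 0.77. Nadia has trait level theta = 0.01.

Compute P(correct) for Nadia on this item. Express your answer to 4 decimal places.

P(theta) = 1 / (1 + exp(−a(theta − b)))
Exponent: 0.8 × (0.01 − 0.77) = -0.6080
1/(1 + e^{0.6080}) = 0.3525

0.3525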